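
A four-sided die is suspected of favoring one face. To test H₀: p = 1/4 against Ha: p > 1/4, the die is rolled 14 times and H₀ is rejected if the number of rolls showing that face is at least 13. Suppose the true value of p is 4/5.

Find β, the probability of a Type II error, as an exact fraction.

A Type II error is failing to reject when Ha holds: with p = 4/5, β = P(X ≤ 12).
Adding the binomial probabilities P(X=0)+…+P(X=12) at p = 4/5 gives 4895556073/6103515625.

4895556073/6103515625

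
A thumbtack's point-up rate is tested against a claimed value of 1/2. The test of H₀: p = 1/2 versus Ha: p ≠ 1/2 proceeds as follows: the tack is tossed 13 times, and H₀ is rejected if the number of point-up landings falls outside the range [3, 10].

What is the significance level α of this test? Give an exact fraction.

23/1024

α = P(K ≤ 2 or K ≥ 11 | p = 1/2), K ~ Binomial(13, 1/2).
By symmetry, α = 2·P(K ≤ 2) = 2·(1 + 13 + 78)/8192 = 184/8192 = 23/1024.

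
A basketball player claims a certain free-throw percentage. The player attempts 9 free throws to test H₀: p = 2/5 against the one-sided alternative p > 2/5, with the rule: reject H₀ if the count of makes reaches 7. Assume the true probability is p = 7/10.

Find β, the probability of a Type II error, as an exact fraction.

268584417/500000000

β = P(fail to reject H₀ | Ha true) = P(X ≤ 6 | p = 7/10), X ~ Binomial(9, 7/10).
Summing C(9,j)·(7/10)^j·(3/10)^{9-j} for j = 0..6 gives 268584417/500000000.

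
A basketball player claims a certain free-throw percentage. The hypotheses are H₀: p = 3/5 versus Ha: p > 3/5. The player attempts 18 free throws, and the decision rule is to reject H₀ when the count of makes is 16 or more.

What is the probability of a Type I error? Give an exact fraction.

The Type I error probability is α = P(K ≥ 16) computed under H₀, where K ~ Binomial(18, 3/5).
Adding the binomial terms for j = 16 through 18 with p = 3/5 yields 31381059609/3814697265625.

31381059609/3814697265625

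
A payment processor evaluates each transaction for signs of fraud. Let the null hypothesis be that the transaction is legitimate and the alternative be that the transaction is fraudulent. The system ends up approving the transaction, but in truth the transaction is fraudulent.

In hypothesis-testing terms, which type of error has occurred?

Type II error

'Approving the transaction' corresponds to failing to reject H₀.
H₀ was not rejected but H₀ is false — a Type II error (false negative).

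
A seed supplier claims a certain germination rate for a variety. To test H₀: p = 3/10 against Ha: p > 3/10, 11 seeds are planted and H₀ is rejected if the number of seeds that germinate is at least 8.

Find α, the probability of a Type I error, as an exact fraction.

Under H₀, K ~ Binomial(11, 3/10), and α = P(K ≥ 8).
Summing C(11,j)(3/10)^j(7/10)^{11−j} for j = 8,…,11 gives 2145447/500000000.

2145447/500000000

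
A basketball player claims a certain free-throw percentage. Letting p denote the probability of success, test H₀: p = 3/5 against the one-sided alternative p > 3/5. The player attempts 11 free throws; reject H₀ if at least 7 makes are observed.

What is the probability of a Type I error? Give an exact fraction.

5202873/9765625

Under H₀, X ~ Binomial(11, 3/5), and α = P(X ≥ 7).
Adding the binomial terms for j = 7 through 11 with p = 3/5 yields 5202873/9765625.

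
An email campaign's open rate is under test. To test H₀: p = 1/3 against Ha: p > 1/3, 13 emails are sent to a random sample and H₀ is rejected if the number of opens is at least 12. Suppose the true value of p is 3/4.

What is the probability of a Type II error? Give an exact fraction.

3662863/4194304

Under the alternative p = 3/4, K ~ Binomial(13, 3/4); β is the probability the test does not reject, P(K < 12).
Adding the binomial probabilities P(K=0)+…+P(K=11) at p = 3/4 gives 3662863/4194304.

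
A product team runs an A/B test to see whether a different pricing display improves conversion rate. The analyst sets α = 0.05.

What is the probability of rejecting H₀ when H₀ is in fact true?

The significance level α is, by definition, the probability of a Type I error — P(reject H₀ | H₀ true).

0.05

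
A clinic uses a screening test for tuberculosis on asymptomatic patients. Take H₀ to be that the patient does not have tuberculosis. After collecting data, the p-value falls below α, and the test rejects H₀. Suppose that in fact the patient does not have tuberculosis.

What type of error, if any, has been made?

H₀ was rejected, but H₀ is actually true.
Rejecting a true null hypothesis is a Type I error (false positive).

Type I error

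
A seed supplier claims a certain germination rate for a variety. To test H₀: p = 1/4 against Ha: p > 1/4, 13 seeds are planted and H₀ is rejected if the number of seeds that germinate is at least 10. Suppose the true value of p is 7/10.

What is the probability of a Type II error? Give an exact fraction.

β = P(fail to reject H₀ | Ha true) = P(X ≤ 9 | p = 7/10), X ~ Binomial(13, 7/10).
Summing C(13,j)·(7/10)^j·(3/10)^{13-j} for j = 0..9 gives 579394354239/1000000000000.

579394354239/1000000000000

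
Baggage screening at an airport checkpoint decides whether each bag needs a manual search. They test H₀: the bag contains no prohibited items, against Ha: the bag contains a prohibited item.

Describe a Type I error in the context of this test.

A Type I error is rejecting H₀ when H₀ is true.
Here that means flagging the bag for a manual search when actually the bag contains no prohibited items.

A Type I error would mean concluding that the bag contains a prohibited item when in fact the bag contains no prohibited items.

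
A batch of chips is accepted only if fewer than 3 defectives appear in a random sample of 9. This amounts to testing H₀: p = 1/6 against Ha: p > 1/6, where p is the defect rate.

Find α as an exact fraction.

898223/5038848

The significance level is the probability, assuming p = 1/6, of seeing 3 or more defectives in 9 draws.
Via the complement, α = 1 − Σ_{j=0}^{2} C(9,j)(1/6)^j(5/6)^{9-j} = 898223/5038848.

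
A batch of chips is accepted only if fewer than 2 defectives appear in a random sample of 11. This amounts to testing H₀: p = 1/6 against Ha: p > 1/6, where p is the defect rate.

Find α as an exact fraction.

Under H₀, X ~ Binomial(11, 1/6); the Type I error rate is P(X ≥ 2).
Computing the lower-tail complement: 1 − 9765625/22674816 = 12909191/22674816.

12909191/22674816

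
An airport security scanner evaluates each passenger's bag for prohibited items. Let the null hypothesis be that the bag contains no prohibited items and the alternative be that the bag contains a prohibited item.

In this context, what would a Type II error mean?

A Type II error is failing to reject H₀ when H₀ is false.
Here that means letting the bag through when actually the bag contains a prohibited item.

A Type II error would mean concluding that the bag contains no prohibited items (or at least failing to establish that the bag contains a prohibited item) when in fact the bag contains a prohibited item.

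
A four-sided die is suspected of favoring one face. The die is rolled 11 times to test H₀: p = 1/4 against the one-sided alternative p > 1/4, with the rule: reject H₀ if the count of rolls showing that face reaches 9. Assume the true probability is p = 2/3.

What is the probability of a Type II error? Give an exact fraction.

Under the alternative p = 2/3, S ~ Binomial(11, 2/3); β is the probability the test does not reject, P(S < 9).
Summing C(11,j)·(2/3)^j·(1/3)^{11-j} for j = 0..8 gives 1675/2187.

1675/2187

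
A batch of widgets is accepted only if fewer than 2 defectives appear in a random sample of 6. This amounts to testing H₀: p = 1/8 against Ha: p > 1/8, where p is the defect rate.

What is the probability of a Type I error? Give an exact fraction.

43653/262144

The significance level is the probability, assuming p = 1/8, of seeing 2 or more defectives in 6 draws.
α = 1 − P(Y ≤ 1) = 1 − 218491/262144 = 43653/262144.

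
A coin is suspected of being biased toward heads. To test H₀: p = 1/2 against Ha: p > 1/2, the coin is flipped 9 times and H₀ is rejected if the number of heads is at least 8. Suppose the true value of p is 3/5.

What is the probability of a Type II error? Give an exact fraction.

1815344/1953125

Under the alternative p = 3/5, X ~ Binomial(9, 3/5); β is the probability the test does not reject, P(X < 8).
Summing C(9,j)·(3/5)^j·(2/5)^{9-j} for j = 0..7 gives 1815344/1953125.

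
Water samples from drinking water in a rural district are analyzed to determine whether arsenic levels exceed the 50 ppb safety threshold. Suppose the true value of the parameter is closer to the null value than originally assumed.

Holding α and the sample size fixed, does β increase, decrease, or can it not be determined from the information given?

It increases.

When the true parameter is near the null value, the test has a harder time distinguishing Ha from H₀.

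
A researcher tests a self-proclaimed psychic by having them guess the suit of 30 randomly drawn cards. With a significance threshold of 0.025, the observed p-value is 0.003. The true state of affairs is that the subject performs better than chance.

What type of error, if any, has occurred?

The conventional null hypothesis is that the subject is guessing at random (p = 1/4).
Since p = 0.003 < α = 0.025, H₀ is rejected.
H₀ is false (actually the subject performs better than chance).
The decision matches the true state — no error.

Neither — the decision is correct.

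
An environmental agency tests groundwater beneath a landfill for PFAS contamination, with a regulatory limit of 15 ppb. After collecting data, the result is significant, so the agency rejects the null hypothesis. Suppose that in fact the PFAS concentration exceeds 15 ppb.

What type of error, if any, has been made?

The conventional null hypothesis here is that the PFAS concentration is at or below 15 ppb (safe).
The test rejected a false H₀ — the decision matches the true state.

No error — this is a correct decision.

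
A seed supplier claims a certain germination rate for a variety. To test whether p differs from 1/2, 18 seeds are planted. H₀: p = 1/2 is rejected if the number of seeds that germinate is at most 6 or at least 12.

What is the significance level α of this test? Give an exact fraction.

7795/32768

α = P(X ≤ 6 or X ≥ 12 | p = 1/2), X ~ Binomial(18, 1/2).
The two tails are symmetric, so α = 2·(1 + 18 + 153 + 816 + 3060 + 8568 + 18564)/2^18 = 62360/262144 = 7795/32768.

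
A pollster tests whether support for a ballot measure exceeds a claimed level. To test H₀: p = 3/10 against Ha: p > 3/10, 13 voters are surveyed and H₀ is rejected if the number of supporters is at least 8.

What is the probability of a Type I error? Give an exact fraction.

Under H₀, S ~ Binomial(13, 3/10), and α = P(S ≥ 8).
Adding the binomial terms for j = 8 through 13 with p = 3/10 yields 45557031771/2500000000000.

45557031771/2500000000000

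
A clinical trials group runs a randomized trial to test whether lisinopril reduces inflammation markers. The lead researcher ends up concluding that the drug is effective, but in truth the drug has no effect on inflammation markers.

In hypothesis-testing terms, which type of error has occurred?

The null hypothesis here is that the drug has no effect on inflammation markers.
'Concluding that the drug is effective' corresponds to rejecting H₀.
H₀ was rejected but H₀ is true — a Type I error (false positive).

Type I error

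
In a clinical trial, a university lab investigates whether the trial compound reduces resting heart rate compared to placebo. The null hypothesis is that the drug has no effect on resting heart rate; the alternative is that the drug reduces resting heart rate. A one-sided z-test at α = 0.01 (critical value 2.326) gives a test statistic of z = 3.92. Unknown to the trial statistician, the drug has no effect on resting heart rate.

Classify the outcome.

Type I error

Since z = 3.92 > z* = 2.326, H₀ is rejected.
H₀ is true (actually the drug has no effect on resting heart rate).
Rejecting a true H₀ is a Type I error.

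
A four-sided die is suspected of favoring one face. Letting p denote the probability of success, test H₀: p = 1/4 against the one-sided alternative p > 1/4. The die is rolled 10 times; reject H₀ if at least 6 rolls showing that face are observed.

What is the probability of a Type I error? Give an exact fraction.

α = P(reject H₀ | H₀ true) = P(S ≥ 6 | p = 1/4), with S ~ Binomial(10, 1/4).
Adding the binomial terms for j = 6 through 10 with p = 1/4 yields 10343/524288.

10343/524288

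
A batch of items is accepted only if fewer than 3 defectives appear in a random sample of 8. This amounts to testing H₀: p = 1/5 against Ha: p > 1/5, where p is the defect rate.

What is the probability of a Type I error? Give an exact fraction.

79329/390625

The significance level is the probability, assuming p = 1/5, of seeing 3 or more defectives in 8 draws.
α = 1 − P(X ≤ 2) = 1 − 311296/390625 = 79329/390625.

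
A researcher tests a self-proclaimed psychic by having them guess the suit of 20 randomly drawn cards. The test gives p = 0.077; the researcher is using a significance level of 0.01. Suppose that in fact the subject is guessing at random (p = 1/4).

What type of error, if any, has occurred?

The conventional null hypothesis is that the subject is guessing at random (p = 1/4).
Since p = 0.077 ≥ α = 0.01, H₀ is not rejected.
H₀ is true (actually the subject is guessing at random (p = 1/4)).
The decision matches the true state — no error.

No error (correct decision).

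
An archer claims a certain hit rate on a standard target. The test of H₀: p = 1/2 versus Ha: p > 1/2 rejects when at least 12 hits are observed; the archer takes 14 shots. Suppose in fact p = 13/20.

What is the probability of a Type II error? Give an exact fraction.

750447350803558569/819200000000000000

A Type II error is failing to reject when Ha holds: with p = 13/20, β = P(K ≤ 11).
Equivalently, β = 1 − P(K ≥ 12) = 750447350803558569/819200000000000000.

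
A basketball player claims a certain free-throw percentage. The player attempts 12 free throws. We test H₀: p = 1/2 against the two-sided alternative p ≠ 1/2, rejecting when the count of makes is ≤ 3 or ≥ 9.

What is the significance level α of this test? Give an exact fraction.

299/2048

Under H₀, Y ~ Binomial(12, 1/2); α is the probability of landing in either tail, P(Y ≤ 3) + P(Y ≥ 9).
The two tails are symmetric, so α = 2·(1 + 12 + 66 + 220)/2^12 = 598/4096 = 299/2048.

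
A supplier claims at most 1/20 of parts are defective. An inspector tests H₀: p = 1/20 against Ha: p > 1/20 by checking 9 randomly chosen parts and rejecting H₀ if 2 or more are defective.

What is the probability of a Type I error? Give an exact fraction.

Under H₀, K ~ Binomial(9, 1/20); the Type I error rate is P(K ≥ 2).
Computing the lower-tail complement: 1 − 118884941287/128000000000 = 9115058713/128000000000.

9115058713/128000000000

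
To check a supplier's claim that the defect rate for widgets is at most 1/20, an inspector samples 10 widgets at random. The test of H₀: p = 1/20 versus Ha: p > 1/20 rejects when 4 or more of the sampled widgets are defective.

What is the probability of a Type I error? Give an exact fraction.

2632954721/2560000000000

α = P(reject H₀ | H₀ true) = P(Y ≥ 4 | p = 1/20), Y ~ Binomial(10, 1/20).
α = 1 − P(Y ≤ 3) = 1 − 2557367045279/2560000000000 = 2632954721/2560000000000.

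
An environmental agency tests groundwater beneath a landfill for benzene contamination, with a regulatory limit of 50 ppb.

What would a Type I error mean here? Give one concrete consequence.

A Type I error would mean concluding that the benzene concentration exceeds 50 ppb when in fact the benzene concentration is at or below 50 ppb (safe). Consequence: a clean site is subjected to costly and unnecessary remediation.

With the conventional null hypothesis that the benzene concentration is at or below 50 ppb (safe):
A Type I error is rejecting H₀ when H₀ is true.
Here that means declaring the site contaminated and ordering remediation when actually the benzene concentration is at or below 50 ppb (safe).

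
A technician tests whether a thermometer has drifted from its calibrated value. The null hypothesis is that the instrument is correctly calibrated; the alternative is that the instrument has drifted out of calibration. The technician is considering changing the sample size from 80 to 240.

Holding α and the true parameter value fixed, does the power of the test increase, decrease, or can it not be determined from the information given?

It increases.

Increasing n separates the H₀ and Ha sampling distributions, so under Ha fewer outcomes land in the acceptance region.
Since power = 1 − β and β decreases, power increases.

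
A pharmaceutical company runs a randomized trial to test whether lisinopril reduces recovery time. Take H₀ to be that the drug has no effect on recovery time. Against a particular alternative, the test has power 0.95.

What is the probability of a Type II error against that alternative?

Power = 1 − β, so β = 1 − 0.95 = 0.05.

0.05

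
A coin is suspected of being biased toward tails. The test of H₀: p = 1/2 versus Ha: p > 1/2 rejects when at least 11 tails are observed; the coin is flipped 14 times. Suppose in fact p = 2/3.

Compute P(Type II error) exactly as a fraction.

Under the alternative p = 2/3, Y ~ Binomial(14, 2/3); β is the probability the test does not reject, P(Y < 11).
Summing C(14,j)·(2/3)^j·(1/3)^{14-j} for j = 0..10 gives 3533689/4782969.

3533689/4782969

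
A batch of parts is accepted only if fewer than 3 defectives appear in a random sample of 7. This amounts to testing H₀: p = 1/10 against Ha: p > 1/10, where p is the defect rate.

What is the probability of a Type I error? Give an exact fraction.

51383/2000000

The significance level is the probability, assuming p = 1/10, of seeing 3 or more defectives in 7 draws.
Computing the lower-tail complement: 1 − 1948617/2000000 = 51383/2000000.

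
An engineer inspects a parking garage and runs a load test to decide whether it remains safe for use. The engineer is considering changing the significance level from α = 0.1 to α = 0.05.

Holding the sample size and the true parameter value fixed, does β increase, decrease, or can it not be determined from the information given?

It increases.

Lowering α raises the bar for rejection; under Ha, the test now fails to reject on outcomes it previously would have rejected.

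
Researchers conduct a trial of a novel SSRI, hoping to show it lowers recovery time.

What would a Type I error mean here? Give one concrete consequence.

A Type I error would mean concluding that the drug lowers recovery time when in fact the drug has no effect on recovery time. Consequence: patients are switched from working treatments to one that does nothing.

With the conventional null hypothesis that the drug has no effect on recovery time:
A Type I error is rejecting H₀ when H₀ is true.
Here that means concluding that the drug is effective when actually the drug has no effect on recovery time.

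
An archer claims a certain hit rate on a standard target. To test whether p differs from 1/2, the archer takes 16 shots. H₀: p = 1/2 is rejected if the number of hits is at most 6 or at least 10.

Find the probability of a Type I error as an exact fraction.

14893/32768

The significance level is the null-hypothesis probability of the rejection region {≤6} ∪ {≥10}.
By symmetry, α = 2·P(K ≤ 6) = 2·(1 + 16 + 120 + 560 + 1820 + 4368 + 8008)/65536 = 29786/65536 = 14893/32768.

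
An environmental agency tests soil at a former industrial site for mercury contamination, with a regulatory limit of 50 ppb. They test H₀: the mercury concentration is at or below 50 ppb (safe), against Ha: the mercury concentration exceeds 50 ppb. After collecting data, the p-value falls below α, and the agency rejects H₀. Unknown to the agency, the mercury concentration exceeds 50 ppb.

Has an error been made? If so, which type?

Neither — the decision is correct.

The test rejected a false H₀ — the decision matches the true state.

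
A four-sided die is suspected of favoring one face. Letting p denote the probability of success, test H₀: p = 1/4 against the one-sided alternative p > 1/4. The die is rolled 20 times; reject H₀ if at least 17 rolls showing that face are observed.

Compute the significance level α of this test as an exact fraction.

α = P(reject H₀ | H₀ true) = P(Y ≥ 17 | p = 1/4), with Y ~ Binomial(20, 1/4).
Summing C(20,j)(1/4)^j(3/4)^{20−j} for j = 17,…,20 gives 32551/1099511627776.

32551/1099511627776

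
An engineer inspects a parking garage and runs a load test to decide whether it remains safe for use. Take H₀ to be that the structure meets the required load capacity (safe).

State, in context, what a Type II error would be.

A Type II error would mean concluding that the structure meets the required load capacity (safe) (or at least failing to establish that the structure is structurally deficient) when in fact the structure is structurally deficient.

A Type II error is failing to reject H₀ when H₀ is false.
Here that means keeping the structure open when actually the structure is structurally deficient.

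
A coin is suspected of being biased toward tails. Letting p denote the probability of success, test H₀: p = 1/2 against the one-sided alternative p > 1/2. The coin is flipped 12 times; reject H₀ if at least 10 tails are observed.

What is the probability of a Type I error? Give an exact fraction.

The Type I error probability is α = P(X ≥ 10) computed under H₀, where X ~ Binomial(12, 1/2).
That's C(12,10) + C(12,11) + C(12,12) over 2^12, i.e. (66 + 12 + 1)/4096 = 79/4096.

79/4096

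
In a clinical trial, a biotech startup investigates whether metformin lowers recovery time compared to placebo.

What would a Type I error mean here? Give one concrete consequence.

With the conventional null hypothesis that the drug has no effect on recovery time:
A Type I error is rejecting H₀ when H₀ is true.
Here that means concluding that the drug is effective when actually the drug has no effect on recovery time.

A Type I error would mean concluding that the drug lowers recovery time when in fact the drug has no effect on recovery time. Consequence: an ineffective drug is approved and marketed, exposing patients to side effects with no benefit.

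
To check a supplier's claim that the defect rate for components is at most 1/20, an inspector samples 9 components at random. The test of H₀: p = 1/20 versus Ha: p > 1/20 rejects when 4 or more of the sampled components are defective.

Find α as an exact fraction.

82249561/128000000000

α = P(reject H₀ | H₀ true) = P(K ≥ 4 | p = 1/20), K ~ Binomial(9, 1/20).
α = 1 − P(K ≤ 3) = 1 − 127917750439/128000000000 = 82249561/128000000000.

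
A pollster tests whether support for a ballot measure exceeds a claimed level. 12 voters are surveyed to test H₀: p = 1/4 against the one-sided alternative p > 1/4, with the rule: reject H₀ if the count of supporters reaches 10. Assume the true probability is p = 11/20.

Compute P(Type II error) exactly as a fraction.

784677287856069/819200000000000

Under the alternative p = 11/20, Y ~ Binomial(12, 11/20); β is the probability the test does not reject, P(Y < 10).
Equivalently, β = 1 − P(Y ≥ 10) = 784677287856069/819200000000000.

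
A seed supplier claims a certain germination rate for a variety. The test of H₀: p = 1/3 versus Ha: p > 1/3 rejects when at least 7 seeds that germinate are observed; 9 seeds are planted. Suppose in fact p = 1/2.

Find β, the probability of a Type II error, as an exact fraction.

β = P(fail to reject H₀ | Ha true) = P(K ≤ 6 | p = 1/2), K ~ Binomial(9, 1/2).
Summing C(9,j)·(1/2)^j·(1/2)^{9-j} for j = 0..6 gives 233/256.

233/256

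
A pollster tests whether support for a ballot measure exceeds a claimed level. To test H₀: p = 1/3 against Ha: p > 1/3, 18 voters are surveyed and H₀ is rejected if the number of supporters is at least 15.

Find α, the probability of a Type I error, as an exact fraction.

7177/387420489

Under H₀, X ~ Binomial(18, 1/3), and α = P(X ≥ 15).
Adding the binomial terms for j = 15 through 18 with p = 1/3 yields 7177/387420489.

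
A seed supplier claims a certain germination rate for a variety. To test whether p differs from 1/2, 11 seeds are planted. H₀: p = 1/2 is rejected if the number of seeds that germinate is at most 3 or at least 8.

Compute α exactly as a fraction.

29/128

Under H₀, Y ~ Binomial(11, 1/2); α is the probability of landing in either tail, P(Y ≤ 3) + P(Y ≥ 8).
Each tail has probability (1 + 11 + 55 + 165)/2048; doubling gives α = 464/2048 = 29/128.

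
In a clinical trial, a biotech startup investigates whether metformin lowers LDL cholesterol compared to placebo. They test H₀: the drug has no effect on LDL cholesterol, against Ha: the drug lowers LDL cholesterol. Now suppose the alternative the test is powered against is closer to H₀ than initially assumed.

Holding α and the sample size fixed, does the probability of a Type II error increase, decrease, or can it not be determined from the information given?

It increases.

A smaller departure from H₀ means the test statistic under Ha is distributed closer to where it would be under H₀; rejection becomes less likely.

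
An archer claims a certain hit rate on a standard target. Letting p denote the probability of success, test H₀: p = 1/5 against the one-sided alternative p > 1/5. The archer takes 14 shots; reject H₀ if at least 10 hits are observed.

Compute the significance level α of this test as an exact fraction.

α = P(reject H₀ | H₀ true) = P(X ≥ 10 | p = 1/5), with X ~ Binomial(14, 1/5).
Summing C(14,j)(1/5)^j(4/5)^{14−j} for j = 10,…,14 gives 56213/1220703125.

56213/1220703125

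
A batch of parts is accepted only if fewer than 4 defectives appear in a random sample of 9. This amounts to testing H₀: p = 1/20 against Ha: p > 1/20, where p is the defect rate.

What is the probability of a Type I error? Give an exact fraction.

Under H₀, Y ~ Binomial(9, 1/20); the Type I error rate is P(Y ≥ 4).
α = 1 − P(Y ≤ 3) = 1 − 127917750439/128000000000 = 82249561/128000000000.

82249561/128000000000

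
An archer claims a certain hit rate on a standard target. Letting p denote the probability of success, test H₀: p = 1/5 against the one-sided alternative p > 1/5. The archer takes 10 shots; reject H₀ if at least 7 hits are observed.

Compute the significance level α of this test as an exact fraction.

α = P(reject H₀ | H₀ true) = P(S ≥ 7 | p = 1/5), with S ~ Binomial(10, 1/5).
P(S ≥ 7) = Σ_{j=7}^{10} C(10,j)·(1/5)^j·(4/5)^{10-j} = 8441/9765625.

8441/9765625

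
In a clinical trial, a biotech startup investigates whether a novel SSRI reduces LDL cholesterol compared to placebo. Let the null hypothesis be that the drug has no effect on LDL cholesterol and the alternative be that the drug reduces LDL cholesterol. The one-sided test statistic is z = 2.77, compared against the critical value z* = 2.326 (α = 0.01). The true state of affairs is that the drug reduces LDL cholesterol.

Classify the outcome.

Since z = 2.77 > z* = 2.326, H₀ is rejected.
H₀ is false (actually the drug reduces LDL cholesterol).
The decision matches the true state — no error.

No error (correct decision).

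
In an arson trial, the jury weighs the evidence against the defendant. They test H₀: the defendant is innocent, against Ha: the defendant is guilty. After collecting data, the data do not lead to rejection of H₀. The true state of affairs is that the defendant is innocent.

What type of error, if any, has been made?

Neither — the decision is correct.

The test retained a true H₀ — the decision matches the true state.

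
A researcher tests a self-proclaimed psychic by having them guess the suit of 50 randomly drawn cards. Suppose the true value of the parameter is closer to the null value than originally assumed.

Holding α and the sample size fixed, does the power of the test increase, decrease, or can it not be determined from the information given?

It decreases.

A smaller departure from H₀ means the test statistic under Ha is distributed closer to where it would be under H₀; rejection becomes less likely.
Since power = 1 − β and β increases, power decreases.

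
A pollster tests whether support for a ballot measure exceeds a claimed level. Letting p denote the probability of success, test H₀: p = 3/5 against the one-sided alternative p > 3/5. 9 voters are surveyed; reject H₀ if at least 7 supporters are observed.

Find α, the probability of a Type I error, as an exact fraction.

Under H₀, Y ~ Binomial(9, 3/5), and α = P(Y ≥ 7).
P(Y ≥ 7) = Σ_{j=7}^{9} C(9,j)·(3/5)^j·(2/5)^{9-j} = 452709/1953125.

452709/1953125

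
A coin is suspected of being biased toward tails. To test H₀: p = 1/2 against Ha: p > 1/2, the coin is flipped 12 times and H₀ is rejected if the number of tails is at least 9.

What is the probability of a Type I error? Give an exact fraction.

299/4096

The Type I error probability is α = P(Y ≥ 9) computed under H₀, where Y ~ Binomial(12, 1/2).
That's C(12,9) + C(12,10) + C(12,11) + C(12,12) over 2^12, i.e. (220 + 66 + 12 + 1)/4096 = 299/4096.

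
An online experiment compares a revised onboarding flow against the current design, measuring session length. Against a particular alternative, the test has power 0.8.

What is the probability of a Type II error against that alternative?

Power = 1 − β, so β = 1 − 0.8 = 0.2.

0.2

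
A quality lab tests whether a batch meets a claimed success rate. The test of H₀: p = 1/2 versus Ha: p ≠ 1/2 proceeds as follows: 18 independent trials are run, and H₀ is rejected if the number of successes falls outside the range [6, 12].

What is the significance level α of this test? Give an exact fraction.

α = P(S ≤ 5 or S ≥ 13 | p = 1/2), S ~ Binomial(18, 1/2).
The two tails are symmetric, so α = 2·(1 + 18 + 153 + 816 + 3060 + 8568)/2^18 = 25232/262144 = 1577/16384.

1577/16384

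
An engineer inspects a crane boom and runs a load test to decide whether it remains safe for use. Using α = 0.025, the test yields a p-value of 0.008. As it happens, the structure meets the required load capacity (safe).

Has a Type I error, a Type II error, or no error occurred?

The conventional null hypothesis is that the structure meets the required load capacity (safe).
Since p = 0.008 < α = 0.025, H₀ is rejected.
H₀ is true (actually the structure meets the required load capacity (safe)).
Rejecting a true H₀ is a Type I error.

Type I error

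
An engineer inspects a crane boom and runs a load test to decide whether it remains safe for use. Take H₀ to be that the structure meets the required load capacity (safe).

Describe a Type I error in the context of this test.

A Type I error is rejecting H₀ when H₀ is true.
Here that means closing the structure for repairs when actually the structure meets the required load capacity (safe).

A Type I error would mean concluding that the structure is structurally deficient when in fact the structure meets the required load capacity (safe).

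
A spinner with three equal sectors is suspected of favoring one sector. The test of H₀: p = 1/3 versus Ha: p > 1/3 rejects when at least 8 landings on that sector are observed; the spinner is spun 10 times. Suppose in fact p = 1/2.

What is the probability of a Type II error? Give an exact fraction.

121/128

A Type II error is failing to reject when Ha holds: with p = 1/2, β = P(X ≤ 7).
Adding the binomial probabilities P(X=0)+…+P(X=7) at p = 1/2 gives 121/128.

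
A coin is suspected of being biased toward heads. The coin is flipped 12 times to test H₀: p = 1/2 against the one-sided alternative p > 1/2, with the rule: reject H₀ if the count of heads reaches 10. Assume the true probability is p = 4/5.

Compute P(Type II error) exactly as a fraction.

21565149/48828125

Under the alternative p = 4/5, Y ~ Binomial(12, 4/5); β is the probability the test does not reject, P(Y < 10).
Equivalently, β = 1 − P(Y ≥ 10) = 21565149/48828125.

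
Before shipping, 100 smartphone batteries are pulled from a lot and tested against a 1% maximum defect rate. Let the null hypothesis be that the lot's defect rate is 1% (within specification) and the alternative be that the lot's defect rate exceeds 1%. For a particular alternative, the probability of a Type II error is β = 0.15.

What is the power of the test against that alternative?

Power = 1 − β = 1 − 0.15 = 0.85.

0.85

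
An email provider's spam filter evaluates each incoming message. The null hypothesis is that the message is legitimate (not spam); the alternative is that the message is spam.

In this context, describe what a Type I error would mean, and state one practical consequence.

A Type I error is rejecting H₀ when H₀ is true.
Here that means sending the message to the spam folder when actually the message is legitimate (not spam).

A Type I error would mean concluding that the message is spam when in fact the message is legitimate (not spam). Consequence: a legitimate email — possibly an important one — is hidden in the spam folder.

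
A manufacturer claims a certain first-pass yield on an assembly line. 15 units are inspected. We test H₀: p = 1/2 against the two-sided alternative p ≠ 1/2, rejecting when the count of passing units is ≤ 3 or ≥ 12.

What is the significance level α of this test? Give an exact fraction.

The significance level is the null-hypothesis probability of the rejection region {≤3} ∪ {≥12}.
By symmetry, α = 2·P(K ≤ 3) = 2·(1 + 15 + 105 + 455)/32768 = 1152/32768 = 9/256.

9/256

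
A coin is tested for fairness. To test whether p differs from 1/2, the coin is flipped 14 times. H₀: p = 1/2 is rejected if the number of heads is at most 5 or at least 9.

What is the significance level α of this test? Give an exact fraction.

α = P(S ≤ 5 or S ≥ 9 | p = 1/2), S ~ Binomial(14, 1/2).
The two tails are symmetric, so α = 2·(1 + 14 + 91 + 364 + 1001 + 2002)/2^14 = 6946/16384 = 3473/8192.

3473/8192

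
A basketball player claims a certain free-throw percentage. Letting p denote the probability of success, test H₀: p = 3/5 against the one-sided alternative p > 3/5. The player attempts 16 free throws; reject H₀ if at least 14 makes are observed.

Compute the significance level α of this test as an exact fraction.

559607373/30517578125

α = P(reject H₀ | H₀ true) = P(K ≥ 14 | p = 3/5), with K ~ Binomial(16, 3/5).
P(K ≥ 14) = Σ_{j=14}^{16} C(16,j)·(3/5)^j·(2/5)^{16-j} = 559607373/30517578125.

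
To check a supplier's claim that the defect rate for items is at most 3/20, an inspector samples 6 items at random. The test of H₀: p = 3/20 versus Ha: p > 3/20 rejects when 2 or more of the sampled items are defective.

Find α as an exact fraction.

α = P(reject H₀ | H₀ true) = P(X ≥ 2 | p = 3/20), X ~ Binomial(6, 3/20).
Via the complement, α = 1 − Σ_{j=0}^{1} C(6,j)(3/20)^j(17/20)^{6-j} = 2861001/12800000.

2861001/12800000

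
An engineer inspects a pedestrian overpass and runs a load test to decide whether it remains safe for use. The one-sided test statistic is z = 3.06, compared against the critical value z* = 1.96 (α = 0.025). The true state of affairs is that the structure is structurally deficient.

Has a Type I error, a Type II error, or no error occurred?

No error (correct decision).

The conventional null hypothesis is that the structure meets the required load capacity (safe).
Since z = 3.06 > z* = 1.96, H₀ is rejected.
H₀ is false (actually the structure is structurally deficient).
The decision matches the true state — no error.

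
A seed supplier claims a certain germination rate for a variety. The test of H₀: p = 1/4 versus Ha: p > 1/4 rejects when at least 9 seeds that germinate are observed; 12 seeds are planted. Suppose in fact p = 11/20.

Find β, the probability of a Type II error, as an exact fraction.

β = P(fail to reject H₀ | Ha true) = P(X ≤ 8 | p = 11/20), X ~ Binomial(12, 11/20).
Equivalently, β = 1 − P(X ≥ 9) = 709043757719553/819200000000000.

709043757719553/819200000000000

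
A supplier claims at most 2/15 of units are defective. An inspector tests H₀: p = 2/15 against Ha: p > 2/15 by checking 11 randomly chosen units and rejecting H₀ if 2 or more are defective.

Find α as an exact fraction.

764941728932/1729951171875

Under H₀, S ~ Binomial(11, 2/15); the Type I error rate is P(S ≥ 2).
α = 1 − P(S ≤ 1) = 1 − 965009442943/1729951171875 = 764941728932/1729951171875.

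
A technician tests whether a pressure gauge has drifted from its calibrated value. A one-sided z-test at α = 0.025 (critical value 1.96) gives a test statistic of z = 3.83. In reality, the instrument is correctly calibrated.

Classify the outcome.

Type I error

The conventional null hypothesis is that the instrument is correctly calibrated.
Since z = 3.83 > z* = 1.96, H₀ is rejected.
H₀ is true (actually the instrument is correctly calibrated).
Rejecting a true H₀ is a Type I error.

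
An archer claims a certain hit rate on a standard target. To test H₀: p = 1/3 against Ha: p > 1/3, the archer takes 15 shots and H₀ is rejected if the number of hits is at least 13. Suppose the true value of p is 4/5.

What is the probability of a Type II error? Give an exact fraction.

18370873741/30517578125

Under the alternative p = 4/5, K ~ Binomial(15, 4/5); β is the probability the test does not reject, P(K < 13).
Summing C(15,j)·(4/5)^j·(1/5)^{15-j} for j = 0..12 gives 18370873741/30517578125.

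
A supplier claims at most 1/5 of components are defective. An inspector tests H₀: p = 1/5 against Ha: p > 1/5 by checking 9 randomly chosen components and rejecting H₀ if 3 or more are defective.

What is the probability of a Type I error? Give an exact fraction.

511333/1953125

The significance level is the probability, assuming p = 1/5, of seeing 3 or more defectives in 9 draws.
α = 1 − P(X ≤ 2) = 1 − 1441792/1953125 = 511333/1953125.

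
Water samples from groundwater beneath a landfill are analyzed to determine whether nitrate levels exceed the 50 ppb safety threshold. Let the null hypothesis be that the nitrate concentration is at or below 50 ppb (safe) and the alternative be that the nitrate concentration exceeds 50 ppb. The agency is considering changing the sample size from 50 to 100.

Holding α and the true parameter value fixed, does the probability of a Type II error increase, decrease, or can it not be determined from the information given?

It decreases.

More data shrinks sampling variability; the test statistic under Ha concentrates further from the null value, making rejection more likely.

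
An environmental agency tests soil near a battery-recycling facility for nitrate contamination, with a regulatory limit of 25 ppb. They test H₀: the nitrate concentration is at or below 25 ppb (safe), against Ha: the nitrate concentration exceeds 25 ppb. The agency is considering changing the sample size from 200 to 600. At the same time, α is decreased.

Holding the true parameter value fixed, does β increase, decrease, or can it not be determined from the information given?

The first change alone would make β decrease; the second alone would make β increase. Which effect dominates depends on the magnitudes, which are not given.

Cannot be determined from the information given.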